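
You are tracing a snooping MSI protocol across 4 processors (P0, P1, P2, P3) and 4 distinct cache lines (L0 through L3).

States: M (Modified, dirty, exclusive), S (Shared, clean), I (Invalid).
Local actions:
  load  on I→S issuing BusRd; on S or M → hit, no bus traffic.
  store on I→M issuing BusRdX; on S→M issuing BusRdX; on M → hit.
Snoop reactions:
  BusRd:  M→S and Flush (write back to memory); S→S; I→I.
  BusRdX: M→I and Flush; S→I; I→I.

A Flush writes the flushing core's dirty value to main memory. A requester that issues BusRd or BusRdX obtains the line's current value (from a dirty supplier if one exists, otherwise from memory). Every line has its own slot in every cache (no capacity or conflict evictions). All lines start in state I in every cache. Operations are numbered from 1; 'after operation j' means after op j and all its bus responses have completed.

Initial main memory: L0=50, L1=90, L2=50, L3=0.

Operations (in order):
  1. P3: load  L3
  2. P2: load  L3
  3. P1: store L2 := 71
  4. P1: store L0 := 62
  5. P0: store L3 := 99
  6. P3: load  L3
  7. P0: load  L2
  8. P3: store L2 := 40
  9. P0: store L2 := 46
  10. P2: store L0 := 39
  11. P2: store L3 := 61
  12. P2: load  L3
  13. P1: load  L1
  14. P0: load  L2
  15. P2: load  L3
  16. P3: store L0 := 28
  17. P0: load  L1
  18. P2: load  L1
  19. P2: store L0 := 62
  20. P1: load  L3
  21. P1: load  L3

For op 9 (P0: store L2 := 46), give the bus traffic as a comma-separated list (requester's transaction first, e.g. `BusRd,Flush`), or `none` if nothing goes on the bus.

bus = BusRdX,Flush

[1] P3: load  L3 | P0:I, P1:I, P2:I, P3:S(0) | bus: BusRd
[2] P2: load  L3 | P0:I, P1:I, P2:S(0), P3:S(0) | bus: BusRd
[3] P1: store L2 := 71 | P0:I, P1:M(71), P2:I, P3:I | bus: BusRdX
[4] P1: store L0 := 62 | P0:I, P1:M(62), P2:I, P3:I | bus: BusRdX
[5] P0: store L3 := 99 | P0:M(99), P1:I, P2:I, P3:I | bus: BusRdX
[6] P3: load  L3 | P0:S(99), P1:I, P2:I, P3:S(99) | bus: BusRd,Flush
[7] P0: load  L2 | P0:S(71), P1:S(71), P2:I, P3:I | bus: BusRd,Flush
[8] P3: store L2 := 40 | P0:I, P1:I, P2:I, P3:M(40) | bus: BusRdX
[9] P0: store L2 := 46 | P0:M(46), P1:I, P2:I, P3:I | bus: BusRdX,Flush
[10] P2: store L0 := 39 | P0:I, P1:I, P2:M(39), P3:I | bus: BusRdX,Flush
[11] P2: store L3 := 61 | P0:I, P1:I, P2:M(61), P3:I | bus: BusRdX
[12] P2: load  L3 | P0:I, P1:I, P2:M(61), P3:I | bus: none
[13] P1: load  L1 | P0:I, P1:S(90), P2:I, P3:I | bus: BusRd
[14] P0: load  L2 | P0:M(46), P1:I, P2:I, P3:I | bus: none
[15] P2: load  L3 | P0:I, P1:I, P2:M(61), P3:I | bus: none
[16] P3: store L0 := 28 | P0:I, P1:I, P2:I, P3:M(28) | bus: BusRdX,Flush
[17] P0: load  L1 | P0:S(90), P1:S(90), P2:I, P3:I | bus: BusRd
[18] P2: load  L1 | P0:S(90), P1:S(90), P2:S(90), P3:I | bus: BusRd
[19] P2: store L0 := 62 | P0:I, P1:I, P2:M(62), P3:I | bus: BusRdX,Flush
[20] P1: load  L3 | P0:I, P1:S(61), P2:S(61), P3:I | bus: BusRd,Flush
[21] P1: load  L3 | P0:I, P1:S(61), P2:S(61), P3:I | bus: none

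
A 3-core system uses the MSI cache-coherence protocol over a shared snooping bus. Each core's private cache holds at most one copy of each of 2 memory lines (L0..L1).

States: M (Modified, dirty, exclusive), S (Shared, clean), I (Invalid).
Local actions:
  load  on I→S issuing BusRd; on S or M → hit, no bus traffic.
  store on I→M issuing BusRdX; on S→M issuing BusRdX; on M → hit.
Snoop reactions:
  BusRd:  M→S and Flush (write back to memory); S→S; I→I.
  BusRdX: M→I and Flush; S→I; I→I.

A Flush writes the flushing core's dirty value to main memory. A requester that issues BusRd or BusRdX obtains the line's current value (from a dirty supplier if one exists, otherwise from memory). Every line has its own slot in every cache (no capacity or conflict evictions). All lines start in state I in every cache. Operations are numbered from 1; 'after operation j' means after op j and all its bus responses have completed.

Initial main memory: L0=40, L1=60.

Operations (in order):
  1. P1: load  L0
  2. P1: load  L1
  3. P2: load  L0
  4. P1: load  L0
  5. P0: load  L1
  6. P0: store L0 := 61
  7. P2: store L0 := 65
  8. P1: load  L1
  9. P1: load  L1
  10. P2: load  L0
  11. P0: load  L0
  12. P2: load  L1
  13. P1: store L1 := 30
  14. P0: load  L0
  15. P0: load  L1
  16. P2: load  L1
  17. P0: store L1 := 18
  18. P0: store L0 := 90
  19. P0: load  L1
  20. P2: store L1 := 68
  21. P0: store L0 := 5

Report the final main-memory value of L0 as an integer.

memory[L0] = 65

1. P1: load  L0  bus=[BusRd]  L0: P0=I P1=S P2=I  mem[L0]=40
2. P1: load  L1  bus=[BusRd]  L1: P0=I P1=S P2=I  mem[L1]=60
3. P2: load  L0  bus=[BusRd]  L0: P0=I P1=S P2=S  mem[L0]=40
4. P1: load  L0  bus=[-]  L0: P0=I P1=S P2=S  mem[L0]=40
5. P0: load  L1  bus=[BusRd]  L1: P0=S P1=S P2=I  mem[L1]=60
6. P0: store L0 := 61  bus=[BusRdX]  L0: P0=M P1=I P2=I  mem[L0]=40
7. P2: store L0 := 65  bus=[BusRdX,Flush]  L0: P0=I P1=I P2=M  mem[L0]=61
8. P1: load  L1  bus=[-]  L1: P0=S P1=S P2=I  mem[L1]=60
9. P1: load  L1  bus=[-]  L1: P0=S P1=S P2=I  mem[L1]=60
10. P2: load  L0  bus=[-]  L0: P0=I P1=I P2=M  mem[L0]=61
11. P0: load  L0  bus=[BusRd,Flush]  L0: P0=S P1=I P2=S  mem[L0]=65
12. P2: load  L1  bus=[BusRd]  L1: P0=S P1=S P2=S  mem[L1]=60
13. P1: store L1 := 30  bus=[BusRdX]  L1: P0=I P1=M P2=I  mem[L1]=60
14. P0: load  L0  bus=[-]  L0: P0=S P1=I P2=S  mem[L0]=65
15. P0: load  L1  bus=[BusRd,Flush]  L1: P0=S P1=S P2=I  mem[L1]=30
16. P2: load  L1  bus=[BusRd]  L1: P0=S P1=S P2=S  mem[L1]=30
17. P0: store L1 := 18  bus=[BusRdX]  L1: P0=M P1=I P2=I  mem[L1]=30
18. P0: store L0 := 90  bus=[BusRdX]  L0: P0=M P1=I P2=I  mem[L0]=65
19. P0: load  L1  bus=[-]  L1: P0=M P1=I P2=I  mem[L1]=30
20. P2: store L1 := 68  bus=[BusRdX,Flush]  L1: P0=I P1=I P2=M  mem[L1]=18
21. P0: store L0 := 5  bus=[-]  L0: P0=M P1=I P2=I  mem[L0]=65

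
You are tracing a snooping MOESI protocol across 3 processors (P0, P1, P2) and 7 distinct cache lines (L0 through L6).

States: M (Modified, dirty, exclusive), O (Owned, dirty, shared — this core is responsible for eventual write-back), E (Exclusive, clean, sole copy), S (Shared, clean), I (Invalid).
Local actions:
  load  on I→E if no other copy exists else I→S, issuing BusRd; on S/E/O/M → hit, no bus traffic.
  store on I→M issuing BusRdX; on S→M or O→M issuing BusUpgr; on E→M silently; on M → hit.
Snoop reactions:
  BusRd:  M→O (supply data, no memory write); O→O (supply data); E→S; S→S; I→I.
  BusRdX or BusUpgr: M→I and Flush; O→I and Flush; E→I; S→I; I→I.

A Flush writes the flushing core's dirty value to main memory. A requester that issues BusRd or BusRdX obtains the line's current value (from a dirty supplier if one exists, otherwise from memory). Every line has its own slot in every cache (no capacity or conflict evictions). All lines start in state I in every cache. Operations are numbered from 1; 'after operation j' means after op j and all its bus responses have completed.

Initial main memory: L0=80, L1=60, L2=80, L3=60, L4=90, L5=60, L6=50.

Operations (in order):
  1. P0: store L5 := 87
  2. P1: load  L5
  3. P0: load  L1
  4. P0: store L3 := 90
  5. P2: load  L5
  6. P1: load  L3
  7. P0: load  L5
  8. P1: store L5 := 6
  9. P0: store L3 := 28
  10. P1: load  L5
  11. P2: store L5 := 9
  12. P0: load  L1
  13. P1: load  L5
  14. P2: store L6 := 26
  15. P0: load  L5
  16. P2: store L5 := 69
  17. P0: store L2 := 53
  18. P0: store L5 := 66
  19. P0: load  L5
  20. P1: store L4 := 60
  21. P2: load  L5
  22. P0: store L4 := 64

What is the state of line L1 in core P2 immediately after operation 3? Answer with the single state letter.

1. P0: store L5 := 87  bus=[BusRdX]  L5: P0=M P1=I P2=I  mem[L5]=60
2. P1: load  L5  bus=[BusRd]  L5: P0=O P1=S P2=I  mem[L5]=60
3. P0: load  L1  bus=[BusRd]  L1: P0=E P1=I P2=I  mem[L1]=60
4. P0: store L3 := 90  bus=[BusRdX]  L3: P0=M P1=I P2=I  mem[L3]=60
5. P2: load  L5  bus=[BusRd]  L5: P0=O P1=S P2=S  mem[L5]=60
6. P1: load  L3  bus=[BusRd]  L3: P0=O P1=S P2=I  mem[L3]=60
7. P0: load  L5  bus=[-]  L5: P0=O P1=S P2=S  mem[L5]=60
8. P1: store L5 := 6  bus=[BusUpgr,Flush]  L5: P0=I P1=M P2=I  mem[L5]=87
9. P0: store L3 := 28  bus=[BusUpgr]  L3: P0=M P1=I P2=I  mem[L3]=60
10. P1: load  L5  bus=[-]  L5: P0=I P1=M P2=I  mem[L5]=87
11. P2: store L5 := 9  bus=[BusRdX,Flush]  L5: P0=I P1=I P2=M  mem[L5]=6
12. P0: load  L1  bus=[-]  L1: P0=E P1=I P2=I  mem[L1]=60
13. P1: load  L5  bus=[BusRd]  L5: P0=I P1=S P2=O  mem[L5]=6
14. P2: store L6 := 26  bus=[BusRdX]  L6: P0=I P1=I P2=M  mem[L6]=50
15. P0: load  L5  bus=[BusRd]  L5: P0=S P1=S P2=O  mem[L5]=6
16. P2: store L5 := 69  bus=[BusUpgr]  L5: P0=I P1=I P2=M  mem[L5]=6
17. P0: store L2 := 53  bus=[BusRdX]  L2: P0=M P1=I P2=I  mem[L2]=80
18. P0: store L5 := 66  bus=[BusRdX,Flush]  L5: P0=M P1=I P2=I  mem[L5]=69
19. P0: load  L5  bus=[-]  L5: P0=M P1=I P2=I  mem[L5]=69
20. P1: store L4 := 60  bus=[BusRdX]  L4: P0=I P1=M P2=I  mem[L4]=90
21. P2: load  L5  bus=[BusRd]  L5: P0=O P1=I P2=S  mem[L5]=69
22. P0: store L4 := 64  bus=[BusRdX,Flush]  L4: P0=M P1=I P2=I  mem[L4]=60

state = I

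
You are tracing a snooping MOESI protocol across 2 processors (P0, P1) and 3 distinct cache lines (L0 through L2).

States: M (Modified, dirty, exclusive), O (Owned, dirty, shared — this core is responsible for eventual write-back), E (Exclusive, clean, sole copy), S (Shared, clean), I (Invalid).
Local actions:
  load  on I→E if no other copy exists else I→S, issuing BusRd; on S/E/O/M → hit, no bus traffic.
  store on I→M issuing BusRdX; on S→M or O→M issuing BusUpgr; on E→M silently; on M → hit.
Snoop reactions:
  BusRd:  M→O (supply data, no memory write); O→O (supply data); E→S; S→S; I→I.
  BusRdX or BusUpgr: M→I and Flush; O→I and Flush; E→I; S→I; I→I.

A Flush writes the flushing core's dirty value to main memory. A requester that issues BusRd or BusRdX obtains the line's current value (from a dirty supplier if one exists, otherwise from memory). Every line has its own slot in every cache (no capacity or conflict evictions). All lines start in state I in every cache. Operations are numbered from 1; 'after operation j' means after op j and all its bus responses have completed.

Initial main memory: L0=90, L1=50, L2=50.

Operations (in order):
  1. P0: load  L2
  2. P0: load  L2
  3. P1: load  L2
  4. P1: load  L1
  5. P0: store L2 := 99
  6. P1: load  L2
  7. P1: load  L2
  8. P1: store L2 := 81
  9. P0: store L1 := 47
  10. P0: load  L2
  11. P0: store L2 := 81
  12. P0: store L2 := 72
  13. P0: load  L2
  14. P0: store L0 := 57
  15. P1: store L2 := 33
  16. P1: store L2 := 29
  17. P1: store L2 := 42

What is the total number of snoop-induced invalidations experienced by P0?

[1] P0: load  L2 | P0:E(50), P1:I | bus: BusRd
[2] P0: load  L2 | P0:E(50), P1:I | bus: none
[3] P1: load  L2 | P0:S(50), P1:S(50) | bus: BusRd
[4] P1: load  L1 | P0:I, P1:E(50) | bus: BusRd
[5] P0: store L2 := 99 | P0:M(99), P1:I | bus: BusUpgr
[6] P1: load  L2 | P0:O(99), P1:S(99) | bus: BusRd
[7] P1: load  L2 | P0:O(99), P1:S(99) | bus: none
[8] P1: store L2 := 81 | P0:I, P1:M(81) | bus: BusUpgr,Flush
[9] P0: store L1 := 47 | P0:M(47), P1:I | bus: BusRdX
[10] P0: load  L2 | P0:S(81), P1:O(81) | bus: BusRd
[11] P0: store L2 := 81 | P0:M(81), P1:I | bus: BusUpgr,Flush
[12] P0: store L2 := 72 | P0:M(72), P1:I | bus: none
[13] P0: load  L2 | P0:M(72), P1:I | bus: none
[14] P0: store L0 := 57 | P0:M(57), P1:I | bus: BusRdX
[15] P1: store L2 := 33 | P0:I, P1:M(33) | bus: BusRdX,Flush
[16] P1: store L2 := 29 | P0:I, P1:M(29) | bus: none
[17] P1: store L2 := 42 | P0:I, P1:M(42) | bus: none

invalidations = 2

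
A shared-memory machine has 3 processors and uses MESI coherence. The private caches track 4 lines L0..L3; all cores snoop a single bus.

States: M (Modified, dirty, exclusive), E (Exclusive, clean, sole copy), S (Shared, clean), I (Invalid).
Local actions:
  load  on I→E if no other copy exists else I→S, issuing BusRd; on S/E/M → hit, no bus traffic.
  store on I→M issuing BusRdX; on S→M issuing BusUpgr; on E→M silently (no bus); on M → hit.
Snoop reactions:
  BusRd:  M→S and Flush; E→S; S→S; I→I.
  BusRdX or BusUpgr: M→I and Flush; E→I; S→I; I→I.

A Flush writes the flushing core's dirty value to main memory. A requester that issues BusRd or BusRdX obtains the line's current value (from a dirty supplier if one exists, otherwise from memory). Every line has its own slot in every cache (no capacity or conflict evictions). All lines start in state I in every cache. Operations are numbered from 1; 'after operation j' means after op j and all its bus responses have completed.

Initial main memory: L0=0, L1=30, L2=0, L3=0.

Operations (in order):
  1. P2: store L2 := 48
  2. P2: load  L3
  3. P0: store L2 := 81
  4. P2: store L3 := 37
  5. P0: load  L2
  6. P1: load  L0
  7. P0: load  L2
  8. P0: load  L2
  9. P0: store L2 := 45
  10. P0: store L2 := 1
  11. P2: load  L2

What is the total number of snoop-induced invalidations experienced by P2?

  op1 P2: store L2 := 48 → I/I/M on L2; bus BusRdX; mem=0
  op2 P2: load  L3 → I/I/E on L3; bus BusRd; mem=0
  op3 P0: store L2 := 81 → M/I/I on L2; bus BusRdX Flush; mem=48
  op4 P2: store L3 := 37 → I/I/M on L3; bus (none); mem=0
  op5 P0: load  L2 → M/I/I on L2; bus (none); mem=48
  op6 P1: load  L0 → I/E/I on L0; bus BusRd; mem=0
  op7 P0: load  L2 → M/I/I on L2; bus (none); mem=48
  op8 P0: load  L2 → M/I/I on L2; bus (none); mem=48
  op9 P0: store L2 := 45 → M/I/I on L2; bus (none); mem=48
  op10 P0: store L2 := 1 → M/I/I on L2; bus (none); mem=48
  op11 P2: load  L2 → S/I/S on L2; bus BusRd Flush; mem=1

invalidations = 1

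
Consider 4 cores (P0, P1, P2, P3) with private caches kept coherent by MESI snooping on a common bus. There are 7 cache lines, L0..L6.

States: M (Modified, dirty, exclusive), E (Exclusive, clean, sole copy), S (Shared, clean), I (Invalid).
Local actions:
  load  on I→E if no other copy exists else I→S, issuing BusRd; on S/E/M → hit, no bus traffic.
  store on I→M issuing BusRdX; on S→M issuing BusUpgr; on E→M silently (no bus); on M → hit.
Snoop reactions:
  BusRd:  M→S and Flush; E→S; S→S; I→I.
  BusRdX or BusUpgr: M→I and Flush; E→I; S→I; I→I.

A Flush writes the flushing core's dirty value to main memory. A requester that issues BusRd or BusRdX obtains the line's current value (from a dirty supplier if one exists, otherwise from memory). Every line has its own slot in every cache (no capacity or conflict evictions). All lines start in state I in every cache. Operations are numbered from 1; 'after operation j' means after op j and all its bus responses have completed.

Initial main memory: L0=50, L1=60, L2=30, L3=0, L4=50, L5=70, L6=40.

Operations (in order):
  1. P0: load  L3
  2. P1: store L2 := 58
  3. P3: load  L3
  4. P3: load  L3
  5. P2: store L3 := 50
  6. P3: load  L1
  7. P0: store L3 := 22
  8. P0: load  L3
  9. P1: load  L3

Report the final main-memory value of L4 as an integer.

step 1: P0: load  L3  ⟶  EIII  (L3)  txn=BusRd  M[L3]=0
step 2: P1: store L2 := 58  ⟶  IMII  (L2)  txn=BusRdX  M[L2]=30
step 3: P3: load  L3  ⟶  SIIS  (L3)  txn=BusRd  M[L3]=0
step 4: P3: load  L3  ⟶  SIIS  (L3)  txn=∅  M[L3]=0
step 5: P2: store L3 := 50  ⟶  IIMI  (L3)  txn=BusRdX  M[L3]=0
step 6: P3: load  L1  ⟶  IIIE  (L1)  txn=BusRd  M[L1]=60
step 7: P0: store L3 := 22  ⟶  MIII  (L3)  txn=BusRdX+Flush  M[L3]=50
step 8: P0: load  L3  ⟶  MIII  (L3)  txn=∅  M[L3]=50
step 9: P1: load  L3  ⟶  SSII  (L3)  txn=BusRd+Flush  M[L3]=22

memory[L4] = 50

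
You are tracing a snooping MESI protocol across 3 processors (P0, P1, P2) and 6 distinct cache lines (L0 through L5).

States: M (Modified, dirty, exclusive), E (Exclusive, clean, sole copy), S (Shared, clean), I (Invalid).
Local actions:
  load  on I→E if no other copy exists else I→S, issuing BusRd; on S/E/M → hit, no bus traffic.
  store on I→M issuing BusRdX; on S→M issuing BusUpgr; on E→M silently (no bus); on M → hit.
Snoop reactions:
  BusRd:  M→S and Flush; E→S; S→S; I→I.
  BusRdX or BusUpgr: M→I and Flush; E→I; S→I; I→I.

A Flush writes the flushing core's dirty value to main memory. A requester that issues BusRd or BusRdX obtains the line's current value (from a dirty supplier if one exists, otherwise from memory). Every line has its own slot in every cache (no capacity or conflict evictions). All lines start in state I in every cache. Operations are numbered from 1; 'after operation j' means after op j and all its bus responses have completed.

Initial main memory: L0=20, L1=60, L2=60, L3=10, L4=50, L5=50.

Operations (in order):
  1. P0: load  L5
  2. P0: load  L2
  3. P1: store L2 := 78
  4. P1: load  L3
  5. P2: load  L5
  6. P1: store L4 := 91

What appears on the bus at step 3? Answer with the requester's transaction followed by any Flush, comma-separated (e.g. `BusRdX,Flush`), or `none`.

[1] P0: load  L5 | P0:E(50), P1:I, P2:I | bus: BusRd
[2] P0: load  L2 | P0:E(60), P1:I, P2:I | bus: BusRd
[3] P1: store L2 := 78 | P0:I, P1:M(78), P2:I | bus: BusRdX
[4] P1: load  L3 | P0:I, P1:E(10), P2:I | bus: BusRd
[5] P2: load  L5 | P0:S(50), P1:I, P2:S(50) | bus: BusRd
[6] P1: store L4 := 91 | P0:I, P1:M(91), P2:I | bus: BusRdX

bus = BusRdX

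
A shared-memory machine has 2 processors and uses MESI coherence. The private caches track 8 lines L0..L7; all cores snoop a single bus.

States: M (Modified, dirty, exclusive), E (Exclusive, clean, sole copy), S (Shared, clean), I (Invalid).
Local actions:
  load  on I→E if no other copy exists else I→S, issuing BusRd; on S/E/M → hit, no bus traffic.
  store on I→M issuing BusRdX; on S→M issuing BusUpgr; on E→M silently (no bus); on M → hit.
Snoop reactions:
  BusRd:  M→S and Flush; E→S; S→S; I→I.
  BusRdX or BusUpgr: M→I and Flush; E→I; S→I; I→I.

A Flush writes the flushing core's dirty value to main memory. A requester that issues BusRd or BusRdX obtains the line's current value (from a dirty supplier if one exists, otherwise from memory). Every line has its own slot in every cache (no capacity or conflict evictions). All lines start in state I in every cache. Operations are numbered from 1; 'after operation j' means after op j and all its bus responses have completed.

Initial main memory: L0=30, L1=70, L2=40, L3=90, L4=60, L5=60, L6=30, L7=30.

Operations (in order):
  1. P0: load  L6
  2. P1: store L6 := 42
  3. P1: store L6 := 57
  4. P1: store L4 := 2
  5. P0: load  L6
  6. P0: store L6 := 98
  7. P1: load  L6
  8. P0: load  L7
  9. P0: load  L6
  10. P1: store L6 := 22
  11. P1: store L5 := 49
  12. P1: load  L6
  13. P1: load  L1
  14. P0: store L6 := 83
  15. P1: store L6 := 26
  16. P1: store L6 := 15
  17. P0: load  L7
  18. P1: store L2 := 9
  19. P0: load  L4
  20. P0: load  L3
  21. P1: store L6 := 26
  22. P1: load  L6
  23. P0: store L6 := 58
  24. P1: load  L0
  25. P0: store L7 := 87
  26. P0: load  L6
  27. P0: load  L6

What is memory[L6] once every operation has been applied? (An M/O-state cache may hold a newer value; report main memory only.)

[1] P0: load  L6 | P0:E(30), P1:I | bus: BusRd
[2] P1: store L6 := 42 | P0:I, P1:M(42) | bus: BusRdX
[3] P1: store L6 := 57 | P0:I, P1:M(57) | bus: none
[4] P1: store L4 := 2 | P0:I, P1:M(2) | bus: BusRdX
[5] P0: load  L6 | P0:S(57), P1:S(57) | bus: BusRd,Flush
[6] P0: store L6 := 98 | P0:M(98), P1:I | bus: BusUpgr
[7] P1: load  L6 | P0:S(98), P1:S(98) | bus: BusRd,Flush
[8] P0: load  L7 | P0:E(30), P1:I | bus: BusRd
[9] P0: load  L6 | P0:S(98), P1:S(98) | bus: none
[10] P1: store L6 := 22 | P0:I, P1:M(22) | bus: BusUpgr
[11] P1: store L5 := 49 | P0:I, P1:M(49) | bus: BusRdX
[12] P1: load  L6 | P0:I, P1:M(22) | bus: none
[13] P1: load  L1 | P0:I, P1:E(70) | bus: BusRd
[14] P0: store L6 := 83 | P0:M(83), P1:I | bus: BusRdX,Flush
[15] P1: store L6 := 26 | P0:I, P1:M(26) | bus: BusRdX,Flush
[16] P1: store L6 := 15 | P0:I, P1:M(15) | bus: none
[17] P0: load  L7 | P0:E(30), P1:I | bus: none
[18] P1: store L2 := 9 | P0:I, P1:M(9) | bus: BusRdX
[19] P0: load  L4 | P0:S(2), P1:S(2) | bus: BusRd,Flush
[20] P0: load  L3 | P0:E(90), P1:I | bus: BusRd
[21] P1: store L6 := 26 | P0:I, P1:M(26) | bus: none
[22] P1: load  L6 | P0:I, P1:M(26) | bus: none
[23] P0: store L6 := 58 | P0:M(58), P1:I | bus: BusRdX,Flush
[24] P1: load  L0 | P0:I, P1:E(30) | bus: BusRd
[25] P0: store L7 := 87 | P0:M(87), P1:I | bus: none
[26] P0: load  L6 | P0:M(58), P1:I | bus: none
[27] P0: load  L6 | P0:M(58), P1:I | bus: none

memory[L6] = 26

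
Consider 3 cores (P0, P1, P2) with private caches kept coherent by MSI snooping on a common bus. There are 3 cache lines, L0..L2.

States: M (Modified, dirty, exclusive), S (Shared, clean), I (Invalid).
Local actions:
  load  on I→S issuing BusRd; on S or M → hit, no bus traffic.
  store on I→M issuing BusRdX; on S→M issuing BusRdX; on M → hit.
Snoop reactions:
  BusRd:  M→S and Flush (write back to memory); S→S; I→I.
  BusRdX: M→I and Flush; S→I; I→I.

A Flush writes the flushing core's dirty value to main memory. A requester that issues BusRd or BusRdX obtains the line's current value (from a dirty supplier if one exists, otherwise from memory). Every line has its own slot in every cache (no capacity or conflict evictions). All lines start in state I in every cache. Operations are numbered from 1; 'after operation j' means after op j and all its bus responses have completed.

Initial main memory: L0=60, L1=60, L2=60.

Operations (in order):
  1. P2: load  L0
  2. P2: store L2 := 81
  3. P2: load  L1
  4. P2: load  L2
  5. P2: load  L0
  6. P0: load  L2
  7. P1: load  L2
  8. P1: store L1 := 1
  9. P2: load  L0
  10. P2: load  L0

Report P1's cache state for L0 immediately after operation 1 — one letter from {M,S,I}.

state = I

1. P2: load  L0  bus=[BusRd]  L0: P0=I P1=I P2=S  mem[L0]=60
2. P2: store L2 := 81  bus=[BusRdX]  L2: P0=I P1=I P2=M  mem[L2]=60
3. P2: load  L1  bus=[BusRd]  L1: P0=I P1=I P2=S  mem[L1]=60
4. P2: load  L2  bus=[-]  L2: P0=I P1=I P2=M  mem[L2]=60
5. P2: load  L0  bus=[-]  L0: P0=I P1=I P2=S  mem[L0]=60
6. P0: load  L2  bus=[BusRd,Flush]  L2: P0=S P1=I P2=S  mem[L2]=81
7. P1: load  L2  bus=[BusRd]  L2: P0=S P1=S P2=S  mem[L2]=81
8. P1: store L1 := 1  bus=[BusRdX]  L1: P0=I P1=M P2=I  mem[L1]=60
9. P2: load  L0  bus=[-]  L0: P0=I P1=I P2=S  mem[L0]=60
10. P2: load  L0  bus=[-]  L0: P0=I P1=I P2=S  mem[L0]=60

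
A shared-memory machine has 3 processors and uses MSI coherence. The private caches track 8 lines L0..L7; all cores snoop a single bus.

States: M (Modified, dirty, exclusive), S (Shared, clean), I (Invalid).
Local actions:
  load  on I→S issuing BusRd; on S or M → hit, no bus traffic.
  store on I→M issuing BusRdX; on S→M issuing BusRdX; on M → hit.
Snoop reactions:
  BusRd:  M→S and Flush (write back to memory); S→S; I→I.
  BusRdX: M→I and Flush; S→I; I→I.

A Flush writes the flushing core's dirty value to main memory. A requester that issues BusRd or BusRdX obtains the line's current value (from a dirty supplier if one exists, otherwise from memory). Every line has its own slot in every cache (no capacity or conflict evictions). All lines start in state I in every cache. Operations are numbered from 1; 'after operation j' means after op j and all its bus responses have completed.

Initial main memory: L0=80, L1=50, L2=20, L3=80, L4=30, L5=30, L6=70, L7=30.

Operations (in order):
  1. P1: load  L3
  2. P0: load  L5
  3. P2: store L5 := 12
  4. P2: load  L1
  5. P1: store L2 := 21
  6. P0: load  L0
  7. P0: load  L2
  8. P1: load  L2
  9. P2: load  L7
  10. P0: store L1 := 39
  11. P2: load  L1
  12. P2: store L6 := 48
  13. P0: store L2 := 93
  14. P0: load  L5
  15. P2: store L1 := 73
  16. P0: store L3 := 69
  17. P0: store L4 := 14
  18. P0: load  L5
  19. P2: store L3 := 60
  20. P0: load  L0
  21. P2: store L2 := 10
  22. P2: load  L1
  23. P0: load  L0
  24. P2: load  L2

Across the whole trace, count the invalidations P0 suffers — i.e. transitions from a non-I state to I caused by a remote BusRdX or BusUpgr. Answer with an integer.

invalidations = 4

[1] P1: load  L3 | P0:I, P1:S(80), P2:I | bus: BusRd
[2] P0: load  L5 | P0:S(30), P1:I, P2:I | bus: BusRd
[3] P2: store L5 := 12 | P0:I, P1:I, P2:M(12) | bus: BusRdX
[4] P2: load  L1 | P0:I, P1:I, P2:S(50) | bus: BusRd
[5] P1: store L2 := 21 | P0:I, P1:M(21), P2:I | bus: BusRdX
[6] P0: load  L0 | P0:S(80), P1:I, P2:I | bus: BusRd
[7] P0: load  L2 | P0:S(21), P1:S(21), P2:I | bus: BusRd,Flush
[8] P1: load  L2 | P0:S(21), P1:S(21), P2:I | bus: none
[9] P2: load  L7 | P0:I, P1:I, P2:S(30) | bus: BusRd
[10] P0: store L1 := 39 | P0:M(39), P1:I, P2:I | bus: BusRdX
[11] P2: load  L1 | P0:S(39), P1:I, P2:S(39) | bus: BusRd,Flush
[12] P2: store L6 := 48 | P0:I, P1:I, P2:M(48) | bus: BusRdX
[13] P0: store L2 := 93 | P0:M(93), P1:I, P2:I | bus: BusRdX
[14] P0: load  L5 | P0:S(12), P1:I, P2:S(12) | bus: BusRd,Flush
[15] P2: store L1 := 73 | P0:I, P1:I, P2:M(73) | bus: BusRdX
[16] P0: store L3 := 69 | P0:M(69), P1:I, P2:I | bus: BusRdX
[17] P0: store L4 := 14 | P0:M(14), P1:I, P2:I | bus: BusRdX
[18] P0: load  L5 | P0:S(12), P1:I, P2:S(12) | bus: none
[19] P2: store L3 := 60 | P0:I, P1:I, P2:M(60) | bus: BusRdX,Flush
[20] P0: load  L0 | P0:S(80), P1:I, P2:I | bus: none
[21] P2: store L2 := 10 | P0:I, P1:I, P2:M(10) | bus: BusRdX,Flush
[22] P2: load  L1 | P0:I, P1:I, P2:M(73) | bus: none
[23] P0: load  L0 | P0:S(80), P1:I, P2:I | bus: none
[24] P2: load  L2 | P0:I, P1:I, P2:M(10) | bus: none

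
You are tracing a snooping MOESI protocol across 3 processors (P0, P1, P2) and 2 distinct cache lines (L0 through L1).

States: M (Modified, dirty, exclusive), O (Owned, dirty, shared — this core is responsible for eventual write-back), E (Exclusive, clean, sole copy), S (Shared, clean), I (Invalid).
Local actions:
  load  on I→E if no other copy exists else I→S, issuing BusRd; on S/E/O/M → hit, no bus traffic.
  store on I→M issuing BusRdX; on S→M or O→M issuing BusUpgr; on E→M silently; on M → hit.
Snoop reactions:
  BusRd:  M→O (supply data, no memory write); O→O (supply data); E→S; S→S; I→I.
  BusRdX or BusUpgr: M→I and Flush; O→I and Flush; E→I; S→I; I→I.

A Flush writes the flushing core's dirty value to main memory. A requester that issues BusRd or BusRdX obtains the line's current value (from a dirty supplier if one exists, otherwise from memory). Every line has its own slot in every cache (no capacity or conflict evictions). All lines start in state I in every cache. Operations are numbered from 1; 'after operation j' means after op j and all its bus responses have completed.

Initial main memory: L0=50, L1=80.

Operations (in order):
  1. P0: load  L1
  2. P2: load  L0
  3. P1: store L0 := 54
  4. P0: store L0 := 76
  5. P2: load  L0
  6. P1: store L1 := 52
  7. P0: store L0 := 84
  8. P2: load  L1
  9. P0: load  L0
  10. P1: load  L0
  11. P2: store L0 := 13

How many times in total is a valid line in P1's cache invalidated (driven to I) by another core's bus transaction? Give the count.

invalidations = 2

1. P0: load  L1  bus=[BusRd]  L1: P0=E P1=I P2=I  mem[L1]=80
2. P2: load  L0  bus=[BusRd]  L0: P0=I P1=I P2=E  mem[L0]=50
3. P1: store L0 := 54  bus=[BusRdX]  L0: P0=I P1=M P2=I  mem[L0]=50
4. P0: store L0 := 76  bus=[BusRdX,Flush]  L0: P0=M P1=I P2=I  mem[L0]=54
5. P2: load  L0  bus=[BusRd]  L0: P0=O P1=I P2=S  mem[L0]=54
6. P1: store L1 := 52  bus=[BusRdX]  L1: P0=I P1=M P2=I  mem[L1]=80
7. P0: store L0 := 84  bus=[BusUpgr]  L0: P0=M P1=I P2=I  mem[L0]=54
8. P2: load  L1  bus=[BusRd]  L1: P0=I P1=O P2=S  mem[L1]=80
9. P0: load  L0  bus=[-]  L0: P0=M P1=I P2=I  mem[L0]=54
10. P1: load  L0  bus=[BusRd]  L0: P0=O P1=S P2=I  mem[L0]=54
11. P2: store L0 := 13  bus=[BusRdX,Flush]  L0: P0=I P1=I P2=M  mem[L0]=84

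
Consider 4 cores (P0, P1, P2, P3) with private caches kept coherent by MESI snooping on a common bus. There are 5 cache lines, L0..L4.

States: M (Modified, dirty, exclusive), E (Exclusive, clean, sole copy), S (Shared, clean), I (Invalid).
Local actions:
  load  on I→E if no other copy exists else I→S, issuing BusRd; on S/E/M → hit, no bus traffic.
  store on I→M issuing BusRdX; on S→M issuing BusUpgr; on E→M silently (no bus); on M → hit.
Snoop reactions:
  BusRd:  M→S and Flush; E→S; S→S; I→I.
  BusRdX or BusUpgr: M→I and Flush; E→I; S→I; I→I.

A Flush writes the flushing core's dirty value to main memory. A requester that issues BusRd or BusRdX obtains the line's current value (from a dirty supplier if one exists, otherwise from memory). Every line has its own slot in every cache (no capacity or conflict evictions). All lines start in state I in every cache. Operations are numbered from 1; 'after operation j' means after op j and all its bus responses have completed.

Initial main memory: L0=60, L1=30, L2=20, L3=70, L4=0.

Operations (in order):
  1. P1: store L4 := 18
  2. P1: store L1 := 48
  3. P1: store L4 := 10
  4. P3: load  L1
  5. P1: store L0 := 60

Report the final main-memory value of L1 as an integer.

[1] P1: store L4 := 18 | P0:I, P1:M(18), P2:I, P3:I | bus: BusRdX
[2] P1: store L1 := 48 | P0:I, P1:M(48), P2:I, P3:I | bus: BusRdX
[3] P1: store L4 := 10 | P0:I, P1:M(10), P2:I, P3:I | bus: none
[4] P3: load  L1 | P0:I, P1:S(48), P2:I, P3:S(48) | bus: BusRd,Flush
[5] P1: store L0 := 60 | P0:I, P1:M(60), P2:I, P3:I | bus: BusRdX

memory[L1] = 48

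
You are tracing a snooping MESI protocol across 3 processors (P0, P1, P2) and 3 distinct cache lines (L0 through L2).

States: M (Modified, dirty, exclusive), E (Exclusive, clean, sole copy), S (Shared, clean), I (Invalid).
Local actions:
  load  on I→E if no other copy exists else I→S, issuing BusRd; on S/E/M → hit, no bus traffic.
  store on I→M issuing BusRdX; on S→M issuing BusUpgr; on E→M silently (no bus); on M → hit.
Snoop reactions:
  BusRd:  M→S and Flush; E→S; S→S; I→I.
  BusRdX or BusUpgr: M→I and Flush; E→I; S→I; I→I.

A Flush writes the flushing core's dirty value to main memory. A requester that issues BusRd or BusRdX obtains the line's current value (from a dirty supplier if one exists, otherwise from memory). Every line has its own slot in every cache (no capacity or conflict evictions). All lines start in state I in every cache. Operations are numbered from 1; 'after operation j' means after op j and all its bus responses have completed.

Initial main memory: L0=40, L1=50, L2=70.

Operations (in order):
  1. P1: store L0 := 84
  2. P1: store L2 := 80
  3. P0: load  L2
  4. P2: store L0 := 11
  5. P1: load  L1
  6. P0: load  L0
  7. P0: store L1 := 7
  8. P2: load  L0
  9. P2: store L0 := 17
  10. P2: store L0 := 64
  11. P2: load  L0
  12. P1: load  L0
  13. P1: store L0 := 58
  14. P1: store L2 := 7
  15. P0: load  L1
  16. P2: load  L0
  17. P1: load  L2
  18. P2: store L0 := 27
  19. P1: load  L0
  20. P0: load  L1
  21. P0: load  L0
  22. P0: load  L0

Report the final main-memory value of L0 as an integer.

memory[L0] = 27

1. P1: store L0 := 84  bus=[BusRdX]  L0: P0=I P1=M P2=I  mem[L0]=40
2. P1: store L2 := 80  bus=[BusRdX]  L2: P0=I P1=M P2=I  mem[L2]=70
3. P0: load  L2  bus=[BusRd,Flush]  L2: P0=S P1=S P2=I  mem[L2]=80
4. P2: store L0 := 11  bus=[BusRdX,Flush]  L0: P0=I P1=I P2=M  mem[L0]=84
5. P1: load  L1  bus=[BusRd]  L1: P0=I P1=E P2=I  mem[L1]=50
6. P0: load  L0  bus=[BusRd,Flush]  L0: P0=S P1=I P2=S  mem[L0]=11
7. P0: store L1 := 7  bus=[BusRdX]  L1: P0=M P1=I P2=I  mem[L1]=50
8. P2: load  L0  bus=[-]  L0: P0=S P1=I P2=S  mem[L0]=11
9. P2: store L0 := 17  bus=[BusUpgr]  L0: P0=I P1=I P2=M  mem[L0]=11
10. P2: store L0 := 64  bus=[-]  L0: P0=I P1=I P2=M  mem[L0]=11
11. P2: load  L0  bus=[-]  L0: P0=I P1=I P2=M  mem[L0]=11
12. P1: load  L0  bus=[BusRd,Flush]  L0: P0=I P1=S P2=S  mem[L0]=64
13. P1: store L0 := 58  bus=[BusUpgr]  L0: P0=I P1=M P2=I  mem[L0]=64
14. P1: store L2 := 7  bus=[BusUpgr]  L2: P0=I P1=M P2=I  mem[L2]=80
15. P0: load  L1  bus=[-]  L1: P0=M P1=I P2=I  mem[L1]=50
16. P2: load  L0  bus=[BusRd,Flush]  L0: P0=I P1=S P2=S  mem[L0]=58
17. P1: load  L2  bus=[-]  L2: P0=I P1=M P2=I  mem[L2]=80
18. P2: store L0 := 27  bus=[BusUpgr]  L0: P0=I P1=I P2=M  mem[L0]=58
19. P1: load  L0  bus=[BusRd,Flush]  L0: P0=I P1=S P2=S  mem[L0]=27
20. P0: load  L1  bus=[-]  L1: P0=M P1=I P2=I  mem[L1]=50
21. P0: load  L0  bus=[BusRd]  L0: P0=S P1=S P2=S  mem[L0]=27
22. P0: load  L0  bus=[-]  L0: P0=S P1=S P2=S  mem[L0]=27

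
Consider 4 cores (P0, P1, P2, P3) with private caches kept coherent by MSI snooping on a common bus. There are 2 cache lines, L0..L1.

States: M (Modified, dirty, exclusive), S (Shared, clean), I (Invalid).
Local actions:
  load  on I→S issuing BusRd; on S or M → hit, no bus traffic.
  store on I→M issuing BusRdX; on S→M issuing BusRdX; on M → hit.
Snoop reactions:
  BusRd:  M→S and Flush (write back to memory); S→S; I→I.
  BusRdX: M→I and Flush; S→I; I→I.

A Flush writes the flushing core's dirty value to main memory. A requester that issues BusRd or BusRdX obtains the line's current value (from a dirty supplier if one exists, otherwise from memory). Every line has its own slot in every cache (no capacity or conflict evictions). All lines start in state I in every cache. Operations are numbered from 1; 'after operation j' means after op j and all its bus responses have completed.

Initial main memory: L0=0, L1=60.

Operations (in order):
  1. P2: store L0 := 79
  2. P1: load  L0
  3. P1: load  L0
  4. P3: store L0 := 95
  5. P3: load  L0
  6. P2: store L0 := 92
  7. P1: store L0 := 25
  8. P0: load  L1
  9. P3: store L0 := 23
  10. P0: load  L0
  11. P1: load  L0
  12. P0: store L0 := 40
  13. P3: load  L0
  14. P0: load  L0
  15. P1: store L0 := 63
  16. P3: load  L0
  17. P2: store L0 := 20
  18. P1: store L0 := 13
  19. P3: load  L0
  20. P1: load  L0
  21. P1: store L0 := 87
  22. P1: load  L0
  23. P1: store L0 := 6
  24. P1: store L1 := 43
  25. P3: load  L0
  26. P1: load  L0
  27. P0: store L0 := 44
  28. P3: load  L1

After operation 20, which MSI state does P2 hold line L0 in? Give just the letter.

state = I

[1] P2: store L0 := 79 | P0:I, P1:I, P2:M(79), P3:I | bus: BusRdX
[2] P1: load  L0 | P0:I, P1:S(79), P2:S(79), P3:I | bus: BusRd,Flush
[3] P1: load  L0 | P0:I, P1:S(79), P2:S(79), P3:I | bus: none
[4] P3: store L0 := 95 | P0:I, P1:I, P2:I, P3:M(95) | bus: BusRdX
[5] P3: load  L0 | P0:I, P1:I, P2:I, P3:M(95) | bus: none
[6] P2: store L0 := 92 | P0:I, P1:I, P2:M(92), P3:I | bus: BusRdX,Flush
[7] P1: store L0 := 25 | P0:I, P1:M(25), P2:I, P3:I | bus: BusRdX,Flush
[8] P0: load  L1 | P0:S(60), P1:I, P2:I, P3:I | bus: BusRd
[9] P3: store L0 := 23 | P0:I, P1:I, P2:I, P3:M(23) | bus: BusRdX,Flush
[10] P0: load  L0 | P0:S(23), P1:I, P2:I, P3:S(23) | bus: BusRd,Flush
[11] P1: load  L0 | P0:S(23), P1:S(23), P2:I, P3:S(23) | bus: BusRd
[12] P0: store L0 := 40 | P0:M(40), P1:I, P2:I, P3:I | bus: BusRdX
[13] P3: load  L0 | P0:S(40), P1:I, P2:I, P3:S(40) | bus: BusRd,Flush
[14] P0: load  L0 | P0:S(40), P1:I, P2:I, P3:S(40) | bus: none
[15] P1: store L0 := 63 | P0:I, P1:M(63), P2:I, P3:I | bus: BusRdX
[16] P3: load  L0 | P0:I, P1:S(63), P2:I, P3:S(63) | bus: BusRd,Flush
[17] P2: store L0 := 20 | P0:I, P1:I, P2:M(20), P3:I | bus: BusRdX
[18] P1: store L0 := 13 | P0:I, P1:M(13), P2:I, P3:I | bus: BusRdX,Flush
[19] P3: load  L0 | P0:I, P1:S(13), P2:I, P3:S(13) | bus: BusRd,Flush
[20] P1: load  L0 | P0:I, P1:S(13), P2:I, P3:S(13) | bus: none
[21] P1: store L0 := 87 | P0:I, P1:M(87), P2:I, P3:I | bus: BusRdX
[22] P1: load  L0 | P0:I, P1:M(87), P2:I, P3:I | bus: none
[23] P1: store L0 := 6 | P0:I, P1:M(6), P2:I, P3:I | bus: none
[24] P1: store L1 := 43 | P0:I, P1:M(43), P2:I, P3:I | bus: BusRdX
[25] P3: load  L0 | P0:I, P1:S(6), P2:I, P3:S(6) | bus: BusRd,Flush
[26] P1: load  L0 | P0:I, P1:S(6), P2:I, P3:S(6) | bus: none
[27] P0: store L0 := 44 | P0:M(44), P1:I, P2:I, P3:I | bus: BusRdX
[28] P3: load  L1 | P0:I, P1:S(43), P2:I, P3:S(43) | bus: BusRd,Flush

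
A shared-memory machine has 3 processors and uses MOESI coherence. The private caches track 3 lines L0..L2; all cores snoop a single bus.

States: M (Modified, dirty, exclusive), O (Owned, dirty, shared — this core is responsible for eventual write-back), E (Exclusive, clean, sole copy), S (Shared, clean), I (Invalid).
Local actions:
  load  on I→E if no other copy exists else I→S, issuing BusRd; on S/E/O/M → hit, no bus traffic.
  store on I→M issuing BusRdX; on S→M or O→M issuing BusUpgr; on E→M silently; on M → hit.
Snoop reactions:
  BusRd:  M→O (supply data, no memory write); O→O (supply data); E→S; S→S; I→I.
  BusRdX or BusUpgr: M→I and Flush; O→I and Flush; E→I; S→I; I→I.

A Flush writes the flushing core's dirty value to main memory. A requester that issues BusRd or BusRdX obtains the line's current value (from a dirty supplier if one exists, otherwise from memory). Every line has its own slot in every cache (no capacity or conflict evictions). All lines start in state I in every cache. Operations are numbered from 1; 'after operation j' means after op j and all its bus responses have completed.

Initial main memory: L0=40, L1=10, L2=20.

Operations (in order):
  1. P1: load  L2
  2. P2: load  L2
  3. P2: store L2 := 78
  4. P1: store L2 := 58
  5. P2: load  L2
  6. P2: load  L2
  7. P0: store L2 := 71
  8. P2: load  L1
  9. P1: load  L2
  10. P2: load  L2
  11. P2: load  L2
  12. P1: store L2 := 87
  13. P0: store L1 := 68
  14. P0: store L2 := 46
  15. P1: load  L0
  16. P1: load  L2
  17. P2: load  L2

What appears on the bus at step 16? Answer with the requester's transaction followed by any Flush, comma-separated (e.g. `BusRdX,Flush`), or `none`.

  op1 P1: load  L2 → I/E/I on L2; bus BusRd; mem=20
  op2 P2: load  L2 → I/S/S on L2; bus BusRd; mem=20
  op3 P2: store L2 := 78 → I/I/M on L2; bus BusUpgr; mem=20
  op4 P1: store L2 := 58 → I/M/I on L2; bus BusRdX Flush; mem=78
  op5 P2: load  L2 → I/O/S on L2; bus BusRd; mem=78
  op6 P2: load  L2 → I/O/S on L2; bus (none); mem=78
  op7 P0: store L2 := 71 → M/I/I on L2; bus BusRdX Flush; mem=58
  op8 P2: load  L1 → I/I/E on L1; bus BusRd; mem=10
  op9 P1: load  L2 → O/S/I on L2; bus BusRd; mem=58
  op10 P2: load  L2 → O/S/S on L2; bus BusRd; mem=58
  op11 P2: load  L2 → O/S/S on L2; bus (none); mem=58
  op12 P1: store L2 := 87 → I/M/I on L2; bus BusUpgr Flush; mem=71
  op13 P0: store L1 := 68 → M/I/I on L1; bus BusRdX; mem=10
  op14 P0: store L2 := 46 → M/I/I on L2; bus BusRdX Flush; mem=87
  op15 P1: load  L0 → I/E/I on L0; bus BusRd; mem=40
  op16 P1: load  L2 → O/S/I on L2; bus BusRd; mem=87
  op17 P2: load  L2 → O/S/S on L2; bus BusRd; mem=87

bus = BusRd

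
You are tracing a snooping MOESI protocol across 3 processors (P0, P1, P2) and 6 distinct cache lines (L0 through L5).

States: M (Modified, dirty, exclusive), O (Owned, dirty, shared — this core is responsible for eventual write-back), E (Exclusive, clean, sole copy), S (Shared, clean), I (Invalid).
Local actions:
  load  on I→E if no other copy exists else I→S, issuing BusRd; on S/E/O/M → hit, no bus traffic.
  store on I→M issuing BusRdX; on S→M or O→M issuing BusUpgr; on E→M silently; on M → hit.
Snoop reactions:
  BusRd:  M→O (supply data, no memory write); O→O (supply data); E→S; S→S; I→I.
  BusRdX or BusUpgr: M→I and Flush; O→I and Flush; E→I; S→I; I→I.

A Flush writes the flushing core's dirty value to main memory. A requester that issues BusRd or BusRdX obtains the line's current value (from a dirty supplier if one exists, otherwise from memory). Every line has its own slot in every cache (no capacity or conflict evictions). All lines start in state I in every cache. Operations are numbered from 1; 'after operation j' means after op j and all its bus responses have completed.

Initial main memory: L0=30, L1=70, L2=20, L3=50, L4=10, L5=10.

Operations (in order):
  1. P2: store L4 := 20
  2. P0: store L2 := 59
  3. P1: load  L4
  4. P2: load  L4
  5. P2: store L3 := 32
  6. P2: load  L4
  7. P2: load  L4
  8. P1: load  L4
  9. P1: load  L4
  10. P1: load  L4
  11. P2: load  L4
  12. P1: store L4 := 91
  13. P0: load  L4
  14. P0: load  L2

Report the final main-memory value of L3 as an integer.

step 1: P2: store L4 := 20  ⟶  IIM  (L4)  txn=BusRdX  M[L4]=10
step 2: P0: store L2 := 59  ⟶  MII  (L2)  txn=BusRdX  M[L2]=20
step 3: P1: load  L4  ⟶  ISO  (L4)  txn=BusRd  M[L4]=10
step 4: P2: load  L4  ⟶  ISO  (L4)  txn=∅  M[L4]=10
step 5: P2: store L3 := 32  ⟶  IIM  (L3)  txn=BusRdX  M[L3]=50
step 6: P2: load  L4  ⟶  ISO  (L4)  txn=∅  M[L4]=10
step 7: P2: load  L4  ⟶  ISO  (L4)  txn=∅  M[L4]=10
step 8: P1: load  L4  ⟶  ISO  (L4)  txn=∅  M[L4]=10
step 9: P1: load  L4  ⟶  ISO  (L4)  txn=∅  M[L4]=10
step 10: P1: load  L4  ⟶  ISO  (L4)  txn=∅  M[L4]=10
step 11: P2: load  L4  ⟶  ISO  (L4)  txn=∅  M[L4]=10
step 12: P1: store L4 := 91  ⟶  IMI  (L4)  txn=BusUpgr+Flush  M[L4]=20
step 13: P0: load  L4  ⟶  SOI  (L4)  txn=BusRd  M[L4]=20
step 14: P0: load  L2  ⟶  MII  (L2)  txn=∅  M[L2]=20

memory[L3] = 50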